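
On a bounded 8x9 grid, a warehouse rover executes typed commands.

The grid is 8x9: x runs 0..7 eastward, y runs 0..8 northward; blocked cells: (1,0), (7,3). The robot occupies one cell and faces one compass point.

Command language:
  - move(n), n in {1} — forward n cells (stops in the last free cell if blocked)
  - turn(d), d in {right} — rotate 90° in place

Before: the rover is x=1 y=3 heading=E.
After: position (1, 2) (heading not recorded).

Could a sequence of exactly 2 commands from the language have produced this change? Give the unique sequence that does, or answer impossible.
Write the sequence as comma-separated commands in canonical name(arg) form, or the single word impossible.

key: order matters: swapping turn(right) and move(1) lands elsewhere
start: x=1 y=3 heading=E
1. turn(right) → x=1 y=3 heading=S
2. move(1) → x=1 y=2 heading=S
no other 2-command option fits: unique.

turn(right), move(1)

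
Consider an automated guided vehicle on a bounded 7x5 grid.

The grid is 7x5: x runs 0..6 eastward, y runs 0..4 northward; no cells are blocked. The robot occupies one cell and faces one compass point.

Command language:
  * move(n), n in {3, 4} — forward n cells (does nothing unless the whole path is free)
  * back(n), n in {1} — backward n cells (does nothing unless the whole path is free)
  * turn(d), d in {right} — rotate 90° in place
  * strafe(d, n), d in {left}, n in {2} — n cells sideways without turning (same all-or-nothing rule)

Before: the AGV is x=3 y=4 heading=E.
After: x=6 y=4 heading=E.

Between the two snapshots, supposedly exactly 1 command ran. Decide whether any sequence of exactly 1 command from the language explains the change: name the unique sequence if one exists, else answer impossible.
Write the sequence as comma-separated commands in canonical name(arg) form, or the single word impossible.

key: heading stays E — the single command does not turn
from: x=3 y=4 heading=E
1. move(3) → x=6 y=4 heading=E
uniquely the one of 5 1-step routes that fits.

move(3)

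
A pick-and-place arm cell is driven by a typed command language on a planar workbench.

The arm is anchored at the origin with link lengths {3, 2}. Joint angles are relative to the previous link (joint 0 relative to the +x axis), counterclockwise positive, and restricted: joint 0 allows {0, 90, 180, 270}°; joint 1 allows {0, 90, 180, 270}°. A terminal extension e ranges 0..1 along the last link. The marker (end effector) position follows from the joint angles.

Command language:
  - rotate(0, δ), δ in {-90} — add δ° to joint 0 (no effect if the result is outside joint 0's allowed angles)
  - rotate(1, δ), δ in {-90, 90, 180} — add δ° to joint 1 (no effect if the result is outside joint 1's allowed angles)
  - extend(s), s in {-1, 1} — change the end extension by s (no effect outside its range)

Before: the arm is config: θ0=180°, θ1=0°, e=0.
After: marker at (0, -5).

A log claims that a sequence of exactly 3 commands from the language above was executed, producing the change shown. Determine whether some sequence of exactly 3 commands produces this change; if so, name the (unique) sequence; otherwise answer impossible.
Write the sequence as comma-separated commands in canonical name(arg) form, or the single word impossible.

rotate(0, -90), rotate(0, -90), rotate(0, -90)

start: config: θ0=180°, θ1=0°, e=0
t=1 rotate(0, -90) ⇒ config: θ0=90°, θ1=0°, e=0
t=2 rotate(0, -90) ⇒ config: θ0=0°, θ1=0°, e=0
t=3 rotate(0, -90) ⇒ config: θ0=270°, θ1=0°, e=0
uniquely the one of 216 3-step routes that fits.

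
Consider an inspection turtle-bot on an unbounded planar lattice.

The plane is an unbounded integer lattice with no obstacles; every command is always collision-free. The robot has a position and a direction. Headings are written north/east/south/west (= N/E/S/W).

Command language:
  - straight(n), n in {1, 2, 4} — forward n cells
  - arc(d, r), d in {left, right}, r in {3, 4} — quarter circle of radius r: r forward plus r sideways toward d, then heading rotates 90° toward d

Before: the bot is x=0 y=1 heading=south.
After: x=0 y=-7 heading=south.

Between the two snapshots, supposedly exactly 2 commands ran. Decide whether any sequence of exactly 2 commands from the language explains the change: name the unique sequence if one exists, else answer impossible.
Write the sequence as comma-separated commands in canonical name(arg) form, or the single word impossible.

straight(4), straight(4)

key: still facing S at the end — nothing in the sequence rotates
start: x=0 y=1 heading=south
[1] after straight(4): x=0 y=-3 heading=south
[2] after straight(4): x=0 y=-7 heading=south
no rival 2-sequence matches.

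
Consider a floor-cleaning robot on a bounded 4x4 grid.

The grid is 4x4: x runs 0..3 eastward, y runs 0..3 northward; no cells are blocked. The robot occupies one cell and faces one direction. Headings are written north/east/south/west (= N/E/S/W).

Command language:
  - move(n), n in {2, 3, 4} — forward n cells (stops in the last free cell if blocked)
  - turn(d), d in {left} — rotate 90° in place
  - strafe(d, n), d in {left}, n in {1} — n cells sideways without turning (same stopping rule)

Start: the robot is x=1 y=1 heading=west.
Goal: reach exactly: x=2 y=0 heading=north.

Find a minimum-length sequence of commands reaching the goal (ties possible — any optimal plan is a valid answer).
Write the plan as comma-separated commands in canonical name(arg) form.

strafe(left, 1), turn(left), strafe(left, 1), turn(left), turn(left)

t0: x=1 y=1 heading=west
step 1 (strafe(left, 1)): x=1 y=0 heading=west
step 2 (turn(left)): x=1 y=0 heading=south
step 3 (strafe(left, 1)): x=2 y=0 heading=south
step 4 (turn(left)): x=2 y=0 heading=east
step 5 (turn(left)): x=2 y=0 heading=north
shorter routes all fall short; 5 is best.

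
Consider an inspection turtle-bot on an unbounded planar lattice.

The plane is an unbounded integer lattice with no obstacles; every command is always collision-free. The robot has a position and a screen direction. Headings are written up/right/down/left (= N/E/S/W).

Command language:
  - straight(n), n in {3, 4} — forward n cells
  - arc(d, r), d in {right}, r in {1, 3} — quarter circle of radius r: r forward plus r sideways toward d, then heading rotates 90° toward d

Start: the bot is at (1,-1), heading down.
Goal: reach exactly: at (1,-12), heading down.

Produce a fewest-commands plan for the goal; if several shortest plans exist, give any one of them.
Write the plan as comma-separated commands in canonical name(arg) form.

t0: at (1,-1), heading down
1. straight(4) → at (1,-5), heading down
2. straight(4) → at (1,-9), heading down
3. straight(3) → at (1,-12), heading down
nothing shorter than 3 reaches the goal.

straight(4), straight(4), straight(3)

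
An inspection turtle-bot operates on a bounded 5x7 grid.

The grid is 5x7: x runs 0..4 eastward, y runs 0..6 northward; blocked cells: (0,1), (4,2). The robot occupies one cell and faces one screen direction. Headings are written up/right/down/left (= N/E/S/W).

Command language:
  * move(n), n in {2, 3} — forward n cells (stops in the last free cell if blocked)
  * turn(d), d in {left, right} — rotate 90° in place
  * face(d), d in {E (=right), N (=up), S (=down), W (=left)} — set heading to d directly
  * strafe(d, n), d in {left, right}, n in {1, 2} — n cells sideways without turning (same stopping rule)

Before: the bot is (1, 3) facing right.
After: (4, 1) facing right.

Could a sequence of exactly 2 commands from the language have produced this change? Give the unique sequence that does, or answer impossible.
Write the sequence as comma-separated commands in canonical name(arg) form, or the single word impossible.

key: heading stays E — no command in the sequence turns
t0: (1, 3) facing right
step 1 (strafe(right, 2)): (1, 1) facing right
step 2 (move(3)): (4, 1) facing right
all 144 alternatives checked — unique.

strafe(right, 2), move(3)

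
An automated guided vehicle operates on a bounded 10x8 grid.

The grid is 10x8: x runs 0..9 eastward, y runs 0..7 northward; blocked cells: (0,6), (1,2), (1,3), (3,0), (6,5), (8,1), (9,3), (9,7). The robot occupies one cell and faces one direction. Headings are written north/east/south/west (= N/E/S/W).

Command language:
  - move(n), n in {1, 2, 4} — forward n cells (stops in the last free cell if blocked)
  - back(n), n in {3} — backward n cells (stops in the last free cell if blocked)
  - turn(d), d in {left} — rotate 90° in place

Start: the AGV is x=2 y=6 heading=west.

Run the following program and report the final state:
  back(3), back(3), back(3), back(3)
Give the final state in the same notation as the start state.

start: x=2 y=6 heading=west
1. back(3) → x=5 y=6 heading=west
2. back(3) → x=8 y=6 heading=west
3. back(3) → x=9 y=6 heading=west
4. back(3) → x=9 y=6 heading=west

x=9 y=6 heading=west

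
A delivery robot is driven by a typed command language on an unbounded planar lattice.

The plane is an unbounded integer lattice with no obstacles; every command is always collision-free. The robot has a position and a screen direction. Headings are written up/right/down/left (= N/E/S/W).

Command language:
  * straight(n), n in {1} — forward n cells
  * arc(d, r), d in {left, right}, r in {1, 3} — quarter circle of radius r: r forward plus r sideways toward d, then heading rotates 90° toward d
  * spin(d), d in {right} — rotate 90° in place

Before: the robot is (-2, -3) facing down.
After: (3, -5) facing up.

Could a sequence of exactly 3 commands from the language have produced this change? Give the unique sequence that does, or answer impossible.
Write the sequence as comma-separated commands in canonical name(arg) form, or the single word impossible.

key: position moved to (3,-5) AND the heading swung to N — translation plus rotation needed
t0: (-2, -3) facing down
[1] after arc(left, 3): (1, -6) facing right
[2] after straight(1): (2, -6) facing right
[3] after arc(left, 1): (3, -5) facing up
uniquely the one of 216 3-step routes that fits.

arc(left, 3), straight(1), arc(left, 1)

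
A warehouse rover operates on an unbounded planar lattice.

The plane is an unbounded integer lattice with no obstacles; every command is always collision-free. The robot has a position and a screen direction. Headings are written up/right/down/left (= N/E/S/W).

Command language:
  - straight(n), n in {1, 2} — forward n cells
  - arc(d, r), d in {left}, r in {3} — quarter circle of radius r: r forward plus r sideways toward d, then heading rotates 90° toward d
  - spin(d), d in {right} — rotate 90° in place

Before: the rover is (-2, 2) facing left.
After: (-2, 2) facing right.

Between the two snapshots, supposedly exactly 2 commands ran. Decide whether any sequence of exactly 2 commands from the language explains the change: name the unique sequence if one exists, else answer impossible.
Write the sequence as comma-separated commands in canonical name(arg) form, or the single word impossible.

spin(right), spin(right)

key: parked at (-2,2) the whole time — nothing moves the robot
start: (-2, 2) facing left
t=1 spin(right) ⇒ (-2, 2) facing up
t=2 spin(right) ⇒ (-2, 2) facing right
all 16 alternatives checked — unique.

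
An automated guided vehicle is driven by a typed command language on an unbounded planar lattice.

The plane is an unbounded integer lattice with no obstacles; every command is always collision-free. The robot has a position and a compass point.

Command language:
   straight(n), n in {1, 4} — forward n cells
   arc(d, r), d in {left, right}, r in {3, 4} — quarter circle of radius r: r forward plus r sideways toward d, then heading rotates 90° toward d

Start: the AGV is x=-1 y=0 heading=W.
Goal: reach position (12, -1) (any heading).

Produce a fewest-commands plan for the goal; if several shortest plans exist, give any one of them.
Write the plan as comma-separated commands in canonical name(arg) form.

arc(right, 3), arc(right, 4), straight(4), arc(right, 4), arc(left, 4)

from: x=-1 y=0 heading=W
step 1 (arc(right, 3)): x=-4 y=3 heading=N
step 2 (arc(right, 4)): x=0 y=7 heading=E
step 3 (straight(4)): x=4 y=7 heading=E
step 4 (arc(right, 4)): x=8 y=3 heading=S
step 5 (arc(left, 4)): x=12 y=-1 heading=E
minimal: 5 command(s), checked below 5.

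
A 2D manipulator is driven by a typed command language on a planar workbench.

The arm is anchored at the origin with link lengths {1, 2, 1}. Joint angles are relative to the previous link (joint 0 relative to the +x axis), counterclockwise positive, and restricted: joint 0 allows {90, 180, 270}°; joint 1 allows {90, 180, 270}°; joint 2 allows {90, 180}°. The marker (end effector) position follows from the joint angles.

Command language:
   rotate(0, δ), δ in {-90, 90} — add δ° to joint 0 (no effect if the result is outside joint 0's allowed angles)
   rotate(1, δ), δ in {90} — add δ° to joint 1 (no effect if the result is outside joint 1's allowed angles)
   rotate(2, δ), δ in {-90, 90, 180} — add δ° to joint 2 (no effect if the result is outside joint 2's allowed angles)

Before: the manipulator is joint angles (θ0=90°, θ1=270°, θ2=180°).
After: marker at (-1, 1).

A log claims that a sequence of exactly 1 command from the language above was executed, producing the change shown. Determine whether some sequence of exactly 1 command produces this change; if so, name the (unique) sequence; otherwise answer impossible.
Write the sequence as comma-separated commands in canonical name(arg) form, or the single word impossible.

rotate(0, 90)

start: joint angles (θ0=90°, θ1=270°, θ2=180°)
t=1 rotate(0, 90) ⇒ joint angles (θ0=180°, θ1=270°, θ2=180°)
uniquely the one of 6 1-step routes that fits.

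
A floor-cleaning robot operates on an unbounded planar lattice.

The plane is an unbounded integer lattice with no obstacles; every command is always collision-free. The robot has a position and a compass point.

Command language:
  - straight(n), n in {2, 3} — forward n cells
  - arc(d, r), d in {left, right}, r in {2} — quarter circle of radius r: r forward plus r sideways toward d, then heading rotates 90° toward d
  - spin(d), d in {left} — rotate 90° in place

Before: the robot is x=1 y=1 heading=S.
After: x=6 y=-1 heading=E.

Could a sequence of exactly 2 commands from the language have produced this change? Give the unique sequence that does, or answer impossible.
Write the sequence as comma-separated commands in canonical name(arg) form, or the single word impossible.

key: running straight(3) before arc(left, 2) would end elsewhere — order is forced
t0: x=1 y=1 heading=S
t=1 arc(left, 2) ⇒ x=3 y=-1 heading=E
t=2 straight(3) ⇒ x=6 y=-1 heading=E
all 25 alternatives checked — unique.

arc(left, 2), straight(3)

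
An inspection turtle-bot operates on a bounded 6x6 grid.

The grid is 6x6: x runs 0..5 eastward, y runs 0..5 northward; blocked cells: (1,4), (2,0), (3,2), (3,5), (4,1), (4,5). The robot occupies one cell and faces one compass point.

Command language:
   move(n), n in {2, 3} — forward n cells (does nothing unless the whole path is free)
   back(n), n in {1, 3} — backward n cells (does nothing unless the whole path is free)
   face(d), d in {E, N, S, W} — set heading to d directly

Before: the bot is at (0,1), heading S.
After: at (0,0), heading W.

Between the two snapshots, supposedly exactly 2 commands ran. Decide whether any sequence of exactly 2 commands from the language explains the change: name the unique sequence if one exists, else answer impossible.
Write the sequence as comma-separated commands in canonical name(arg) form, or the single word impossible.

impossible

every 2-command combo misses the target.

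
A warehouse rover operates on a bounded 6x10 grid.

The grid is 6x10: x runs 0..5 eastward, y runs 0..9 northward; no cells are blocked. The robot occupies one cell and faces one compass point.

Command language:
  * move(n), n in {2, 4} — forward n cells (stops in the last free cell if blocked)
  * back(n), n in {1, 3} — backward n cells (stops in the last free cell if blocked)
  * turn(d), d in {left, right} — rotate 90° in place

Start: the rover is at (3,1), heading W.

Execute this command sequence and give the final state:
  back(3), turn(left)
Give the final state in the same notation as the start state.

at (5,1), heading S

initial: at (3,1), heading W
[1] after back(3): at (5,1), heading W
[2] after turn(left): at (5,1), heading S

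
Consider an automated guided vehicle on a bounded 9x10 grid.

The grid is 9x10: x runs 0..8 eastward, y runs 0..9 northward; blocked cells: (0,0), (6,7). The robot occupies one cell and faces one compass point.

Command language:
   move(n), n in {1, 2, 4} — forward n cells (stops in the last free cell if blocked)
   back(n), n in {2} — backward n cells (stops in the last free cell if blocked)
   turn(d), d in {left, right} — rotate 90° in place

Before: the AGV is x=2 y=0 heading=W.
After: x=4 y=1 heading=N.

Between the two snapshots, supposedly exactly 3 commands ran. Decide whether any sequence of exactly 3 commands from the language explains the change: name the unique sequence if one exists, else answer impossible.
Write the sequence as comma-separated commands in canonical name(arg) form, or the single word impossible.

key: order matters: swapping back(2) and move(1) lands elsewhere
begin: x=2 y=0 heading=W
[1] after back(2): x=4 y=0 heading=W
[2] after turn(right): x=4 y=0 heading=N
[3] after move(1): x=4 y=1 heading=N
all 216 alternatives checked — unique.

back(2), turn(right), move(1)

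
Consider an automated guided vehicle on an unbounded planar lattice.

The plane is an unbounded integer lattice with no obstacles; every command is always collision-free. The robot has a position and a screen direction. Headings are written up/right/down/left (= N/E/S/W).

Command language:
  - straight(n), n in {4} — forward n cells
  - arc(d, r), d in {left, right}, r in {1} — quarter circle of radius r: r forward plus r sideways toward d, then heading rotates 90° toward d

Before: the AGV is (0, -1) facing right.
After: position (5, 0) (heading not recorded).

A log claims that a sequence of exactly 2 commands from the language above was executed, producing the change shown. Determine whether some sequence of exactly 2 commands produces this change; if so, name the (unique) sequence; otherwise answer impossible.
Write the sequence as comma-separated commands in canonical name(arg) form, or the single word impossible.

straight(4), arc(left, 1)

key: order matters: swapping straight(4) and arc(left, 1) lands elsewhere
initial: (0, -1) facing right
t=1 straight(4) ⇒ (4, -1) facing right
t=2 arc(left, 1) ⇒ (5, 0) facing up
all 9 alternatives checked — unique.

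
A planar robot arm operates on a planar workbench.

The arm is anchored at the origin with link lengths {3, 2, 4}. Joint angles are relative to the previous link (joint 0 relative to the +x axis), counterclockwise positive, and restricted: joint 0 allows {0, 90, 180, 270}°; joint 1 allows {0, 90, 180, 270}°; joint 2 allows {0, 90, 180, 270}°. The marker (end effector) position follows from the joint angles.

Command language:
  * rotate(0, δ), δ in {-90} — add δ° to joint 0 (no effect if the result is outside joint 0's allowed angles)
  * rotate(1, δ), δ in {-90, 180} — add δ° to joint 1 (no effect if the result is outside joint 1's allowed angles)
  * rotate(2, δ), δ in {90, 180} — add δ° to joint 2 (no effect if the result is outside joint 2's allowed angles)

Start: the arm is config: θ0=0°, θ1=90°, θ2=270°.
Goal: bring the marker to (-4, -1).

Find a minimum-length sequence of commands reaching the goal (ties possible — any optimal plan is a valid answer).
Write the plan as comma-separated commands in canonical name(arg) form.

t0: config: θ0=0°, θ1=90°, θ2=270°
t=1 rotate(1, 180) ⇒ config: θ0=0°, θ1=270°, θ2=270°
t=2 rotate(1, -90) ⇒ config: θ0=0°, θ1=180°, θ2=270°
t=3 rotate(0, -90) ⇒ config: θ0=270°, θ1=180°, θ2=270°
t=4 rotate(2, 180) ⇒ config: θ0=270°, θ1=180°, θ2=90°
shorter routes all fall short; 4 is best.

rotate(1, 180), rotate(1, -90), rotate(0, -90), rotate(2, 180)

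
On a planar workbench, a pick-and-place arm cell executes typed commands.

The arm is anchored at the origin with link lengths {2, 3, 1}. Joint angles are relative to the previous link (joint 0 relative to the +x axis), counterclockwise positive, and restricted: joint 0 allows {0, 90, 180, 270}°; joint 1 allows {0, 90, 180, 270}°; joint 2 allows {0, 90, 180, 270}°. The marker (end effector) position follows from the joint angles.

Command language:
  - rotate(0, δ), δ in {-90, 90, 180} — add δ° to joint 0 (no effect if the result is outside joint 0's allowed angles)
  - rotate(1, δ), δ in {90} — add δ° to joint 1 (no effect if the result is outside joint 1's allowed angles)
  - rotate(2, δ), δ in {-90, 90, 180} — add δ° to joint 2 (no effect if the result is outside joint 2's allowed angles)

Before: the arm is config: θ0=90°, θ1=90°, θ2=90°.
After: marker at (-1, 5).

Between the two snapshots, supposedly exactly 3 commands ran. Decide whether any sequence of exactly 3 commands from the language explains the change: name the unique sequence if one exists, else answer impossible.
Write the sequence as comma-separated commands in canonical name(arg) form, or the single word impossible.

rotate(1, 90), rotate(1, 90), rotate(1, 90)

initial: config: θ0=90°, θ1=90°, θ2=90°
t=1 rotate(1, 90) ⇒ config: θ0=90°, θ1=180°, θ2=90°
t=2 rotate(1, 90) ⇒ config: θ0=90°, θ1=270°, θ2=90°
t=3 rotate(1, 90) ⇒ config: θ0=90°, θ1=0°, θ2=90°
no other 3-command option fits: unique.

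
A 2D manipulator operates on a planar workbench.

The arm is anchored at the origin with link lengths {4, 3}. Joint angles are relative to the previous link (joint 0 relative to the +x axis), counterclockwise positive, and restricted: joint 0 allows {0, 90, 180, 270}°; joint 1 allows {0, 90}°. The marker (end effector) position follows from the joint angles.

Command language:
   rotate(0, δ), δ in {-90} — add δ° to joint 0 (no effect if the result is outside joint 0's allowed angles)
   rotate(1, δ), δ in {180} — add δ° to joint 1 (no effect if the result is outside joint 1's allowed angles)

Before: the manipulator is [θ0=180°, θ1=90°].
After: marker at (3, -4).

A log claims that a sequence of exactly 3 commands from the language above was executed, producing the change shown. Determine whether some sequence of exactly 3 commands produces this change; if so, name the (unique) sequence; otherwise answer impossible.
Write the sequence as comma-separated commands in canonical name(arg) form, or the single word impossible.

start: [θ0=180°, θ1=90°]
step 1 (rotate(0, -90)): [θ0=90°, θ1=90°]
step 2 (rotate(0, -90)): [θ0=0°, θ1=90°]
step 3 (rotate(0, -90)): [θ0=270°, θ1=90°]
no rival 3-sequence matches.

rotate(0, -90), rotate(0, -90), rotate(0, -90)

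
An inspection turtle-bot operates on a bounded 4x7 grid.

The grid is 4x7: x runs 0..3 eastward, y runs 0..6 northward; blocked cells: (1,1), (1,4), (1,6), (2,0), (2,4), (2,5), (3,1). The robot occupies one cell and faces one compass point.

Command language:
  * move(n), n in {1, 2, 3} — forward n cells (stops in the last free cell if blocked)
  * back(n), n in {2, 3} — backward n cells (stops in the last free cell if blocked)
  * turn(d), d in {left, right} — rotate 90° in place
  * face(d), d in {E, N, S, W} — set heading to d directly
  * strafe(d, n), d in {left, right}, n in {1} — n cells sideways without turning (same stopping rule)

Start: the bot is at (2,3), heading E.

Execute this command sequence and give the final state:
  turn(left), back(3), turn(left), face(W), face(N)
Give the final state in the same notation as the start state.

at (2,1), heading N

start: at (2,3), heading E
1. turn(left) → at (2,3), heading N
2. back(3) → at (2,1), heading N
3. turn(left) → at (2,1), heading W
4. face(W) → at (2,1), heading W
5. face(N) → at (2,1), heading N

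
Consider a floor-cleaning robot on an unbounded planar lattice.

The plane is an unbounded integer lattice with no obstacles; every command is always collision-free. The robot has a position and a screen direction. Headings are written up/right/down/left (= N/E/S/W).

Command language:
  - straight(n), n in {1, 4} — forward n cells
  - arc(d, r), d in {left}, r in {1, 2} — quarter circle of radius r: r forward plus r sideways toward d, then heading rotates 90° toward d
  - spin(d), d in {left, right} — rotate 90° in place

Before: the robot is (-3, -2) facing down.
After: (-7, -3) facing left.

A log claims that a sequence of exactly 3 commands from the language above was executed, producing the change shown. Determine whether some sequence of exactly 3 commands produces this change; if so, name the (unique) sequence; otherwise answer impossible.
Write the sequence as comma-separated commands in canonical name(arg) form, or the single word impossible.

straight(1), spin(right), straight(4)

key: running straight(4) before straight(1) would end elsewhere — order is forced
start: (-3, -2) facing down
1. straight(1) → (-3, -3) facing down
2. spin(right) → (-3, -3) facing left
3. straight(4) → (-7, -3) facing left
all 216 alternatives checked — unique.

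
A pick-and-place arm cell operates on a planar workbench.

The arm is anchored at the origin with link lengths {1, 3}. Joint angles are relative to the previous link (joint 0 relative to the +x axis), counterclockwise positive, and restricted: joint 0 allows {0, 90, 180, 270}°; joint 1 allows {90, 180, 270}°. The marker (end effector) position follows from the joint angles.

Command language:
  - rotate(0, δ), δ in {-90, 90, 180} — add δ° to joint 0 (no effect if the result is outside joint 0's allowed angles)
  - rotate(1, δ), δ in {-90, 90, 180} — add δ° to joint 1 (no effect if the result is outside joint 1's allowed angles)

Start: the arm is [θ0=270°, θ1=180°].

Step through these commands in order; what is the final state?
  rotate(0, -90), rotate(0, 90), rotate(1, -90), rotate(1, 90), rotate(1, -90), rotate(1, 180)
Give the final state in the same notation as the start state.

from: [θ0=270°, θ1=180°]
step 1 (rotate(0, -90)): [θ0=180°, θ1=180°]
step 2 (rotate(0, 90)): [θ0=270°, θ1=180°]
step 3 (rotate(1, -90)): [θ0=270°, θ1=90°]
step 4 (rotate(1, 90)): [θ0=270°, θ1=180°]
step 5 (rotate(1, -90)): [θ0=270°, θ1=90°]
step 6 (rotate(1, 180)): [θ0=270°, θ1=270°]

[θ0=270°, θ1=270°]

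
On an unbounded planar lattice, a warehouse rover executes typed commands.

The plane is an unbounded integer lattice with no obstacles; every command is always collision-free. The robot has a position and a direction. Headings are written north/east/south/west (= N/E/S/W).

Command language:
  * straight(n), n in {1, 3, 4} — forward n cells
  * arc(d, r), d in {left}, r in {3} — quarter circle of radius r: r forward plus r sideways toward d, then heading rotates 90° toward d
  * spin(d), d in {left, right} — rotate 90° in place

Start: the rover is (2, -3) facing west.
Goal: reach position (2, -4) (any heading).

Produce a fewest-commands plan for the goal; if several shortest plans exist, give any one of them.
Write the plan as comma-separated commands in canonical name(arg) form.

spin(left), straight(1)

begin: (2, -3) facing west
[1] after spin(left): (2, -3) facing south
[2] after straight(1): (2, -4) facing south
no 1-step plan works, so 2 is optimal.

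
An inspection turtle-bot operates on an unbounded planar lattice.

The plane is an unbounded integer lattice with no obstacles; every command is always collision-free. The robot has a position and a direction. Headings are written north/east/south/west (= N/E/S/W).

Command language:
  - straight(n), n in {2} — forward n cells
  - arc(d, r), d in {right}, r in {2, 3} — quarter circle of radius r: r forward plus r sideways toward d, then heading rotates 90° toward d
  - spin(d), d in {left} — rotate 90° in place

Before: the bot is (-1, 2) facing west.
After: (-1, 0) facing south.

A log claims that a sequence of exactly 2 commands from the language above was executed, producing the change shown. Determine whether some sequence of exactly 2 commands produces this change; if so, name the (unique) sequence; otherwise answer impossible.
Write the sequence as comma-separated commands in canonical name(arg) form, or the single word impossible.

key: position moved to (-1,0) AND the heading swung to S — translation plus rotation needed
begin: (-1, 2) facing west
t=1 spin(left) ⇒ (-1, 2) facing south
t=2 straight(2) ⇒ (-1, 0) facing south
all 16 alternatives checked — unique.

spin(left), straight(2)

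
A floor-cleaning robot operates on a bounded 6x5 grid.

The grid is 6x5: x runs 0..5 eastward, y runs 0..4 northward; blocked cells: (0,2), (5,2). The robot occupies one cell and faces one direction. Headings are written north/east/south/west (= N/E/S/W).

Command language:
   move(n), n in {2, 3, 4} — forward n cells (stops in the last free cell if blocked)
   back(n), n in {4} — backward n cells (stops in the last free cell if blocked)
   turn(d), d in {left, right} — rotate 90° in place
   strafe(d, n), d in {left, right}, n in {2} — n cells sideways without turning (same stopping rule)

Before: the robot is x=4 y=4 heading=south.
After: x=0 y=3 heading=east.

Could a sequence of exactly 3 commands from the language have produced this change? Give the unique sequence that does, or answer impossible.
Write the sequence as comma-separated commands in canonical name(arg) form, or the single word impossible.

turn(left), back(4), strafe(right, 2)

key: running strafe(right, 2) before turn(left) would end elsewhere — order is forced
start: x=4 y=4 heading=south
step 1 (turn(left)): x=4 y=4 heading=east
step 2 (back(4)): x=0 y=4 heading=east
step 3 (strafe(right, 2)): x=0 y=3 heading=east
no rival 3-sequence matches.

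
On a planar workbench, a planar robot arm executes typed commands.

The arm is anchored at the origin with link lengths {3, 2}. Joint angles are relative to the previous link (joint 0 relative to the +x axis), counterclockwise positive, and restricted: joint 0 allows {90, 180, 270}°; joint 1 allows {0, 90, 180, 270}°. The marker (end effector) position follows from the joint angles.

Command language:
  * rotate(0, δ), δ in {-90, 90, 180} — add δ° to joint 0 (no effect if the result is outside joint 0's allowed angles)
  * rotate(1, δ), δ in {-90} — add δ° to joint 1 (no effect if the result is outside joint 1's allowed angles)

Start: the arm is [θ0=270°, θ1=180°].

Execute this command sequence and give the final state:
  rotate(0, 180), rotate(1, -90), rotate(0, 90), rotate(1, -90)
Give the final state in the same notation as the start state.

[θ0=180°, θ1=0°]

begin: [θ0=270°, θ1=180°]
t=1 rotate(0, 180) ⇒ [θ0=90°, θ1=180°]
t=2 rotate(1, -90) ⇒ [θ0=90°, θ1=90°]
t=3 rotate(0, 90) ⇒ [θ0=180°, θ1=90°]
t=4 rotate(1, -90) ⇒ [θ0=180°, θ1=0°]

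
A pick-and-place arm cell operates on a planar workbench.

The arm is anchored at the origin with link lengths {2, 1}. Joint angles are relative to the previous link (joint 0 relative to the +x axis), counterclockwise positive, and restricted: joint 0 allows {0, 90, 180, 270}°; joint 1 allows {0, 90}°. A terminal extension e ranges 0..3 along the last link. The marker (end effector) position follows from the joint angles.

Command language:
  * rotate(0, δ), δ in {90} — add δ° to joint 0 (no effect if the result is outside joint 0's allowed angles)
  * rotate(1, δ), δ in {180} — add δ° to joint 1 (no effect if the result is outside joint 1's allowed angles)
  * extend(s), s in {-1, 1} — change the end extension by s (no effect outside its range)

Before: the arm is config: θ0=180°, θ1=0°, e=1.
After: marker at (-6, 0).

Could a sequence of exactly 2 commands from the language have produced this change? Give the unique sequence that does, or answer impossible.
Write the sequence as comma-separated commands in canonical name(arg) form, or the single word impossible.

initial: config: θ0=180°, θ1=0°, e=1
t=1 extend(1) ⇒ config: θ0=180°, θ1=0°, e=2
t=2 extend(1) ⇒ config: θ0=180°, θ1=0°, e=3
all 16 alternatives checked — unique.

extend(1), extend(1)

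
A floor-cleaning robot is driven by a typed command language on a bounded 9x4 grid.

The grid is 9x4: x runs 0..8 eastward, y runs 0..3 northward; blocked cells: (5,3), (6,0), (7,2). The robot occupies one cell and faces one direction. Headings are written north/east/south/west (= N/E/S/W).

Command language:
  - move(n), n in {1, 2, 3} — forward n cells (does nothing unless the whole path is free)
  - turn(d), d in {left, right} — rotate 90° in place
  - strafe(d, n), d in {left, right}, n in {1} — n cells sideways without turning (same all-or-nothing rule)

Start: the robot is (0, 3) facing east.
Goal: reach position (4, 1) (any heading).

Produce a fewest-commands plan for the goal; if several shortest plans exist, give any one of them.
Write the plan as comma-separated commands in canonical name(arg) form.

strafe(right, 1), strafe(right, 1), move(3), move(1)

start: (0, 3) facing east
step 1 (strafe(right, 1)): (0, 2) facing east
step 2 (strafe(right, 1)): (0, 1) facing east
step 3 (move(3)): (3, 1) facing east
step 4 (move(1)): (4, 1) facing east
nothing shorter than 4 reaches the goal.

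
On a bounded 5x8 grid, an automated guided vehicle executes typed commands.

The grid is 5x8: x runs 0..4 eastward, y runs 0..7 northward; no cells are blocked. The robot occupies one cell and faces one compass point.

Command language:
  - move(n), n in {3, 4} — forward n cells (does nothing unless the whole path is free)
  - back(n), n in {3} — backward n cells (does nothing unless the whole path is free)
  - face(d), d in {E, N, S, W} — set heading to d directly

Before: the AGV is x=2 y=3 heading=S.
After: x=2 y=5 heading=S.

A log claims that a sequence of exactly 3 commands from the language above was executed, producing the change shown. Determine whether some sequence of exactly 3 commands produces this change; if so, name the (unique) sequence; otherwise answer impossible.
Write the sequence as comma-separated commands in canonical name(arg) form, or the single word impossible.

back(3), move(4), back(3)

key: still facing S at the end — nothing in the sequence rotates
t0: x=2 y=3 heading=S
1. back(3) → x=2 y=6 heading=S
2. move(4) → x=2 y=2 heading=S
3. back(3) → x=2 y=5 heading=S
uniquely the one of 343 3-step routes that fits.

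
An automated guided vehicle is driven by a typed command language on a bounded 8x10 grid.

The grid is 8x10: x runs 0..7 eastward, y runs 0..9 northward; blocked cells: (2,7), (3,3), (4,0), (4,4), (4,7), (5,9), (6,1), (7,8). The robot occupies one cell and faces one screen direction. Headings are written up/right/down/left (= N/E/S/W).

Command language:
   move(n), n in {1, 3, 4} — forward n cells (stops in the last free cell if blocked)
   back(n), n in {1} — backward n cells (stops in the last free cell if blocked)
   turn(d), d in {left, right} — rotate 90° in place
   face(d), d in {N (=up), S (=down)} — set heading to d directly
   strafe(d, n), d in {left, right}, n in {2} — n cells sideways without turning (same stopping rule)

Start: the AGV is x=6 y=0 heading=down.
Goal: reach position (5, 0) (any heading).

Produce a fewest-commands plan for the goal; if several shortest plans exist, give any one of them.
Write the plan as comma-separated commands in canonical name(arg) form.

initial: x=6 y=0 heading=down
t=1 strafe(right, 2) ⇒ x=5 y=0 heading=down
minimal: 1 command(s), checked below 1.

strafe(right, 2)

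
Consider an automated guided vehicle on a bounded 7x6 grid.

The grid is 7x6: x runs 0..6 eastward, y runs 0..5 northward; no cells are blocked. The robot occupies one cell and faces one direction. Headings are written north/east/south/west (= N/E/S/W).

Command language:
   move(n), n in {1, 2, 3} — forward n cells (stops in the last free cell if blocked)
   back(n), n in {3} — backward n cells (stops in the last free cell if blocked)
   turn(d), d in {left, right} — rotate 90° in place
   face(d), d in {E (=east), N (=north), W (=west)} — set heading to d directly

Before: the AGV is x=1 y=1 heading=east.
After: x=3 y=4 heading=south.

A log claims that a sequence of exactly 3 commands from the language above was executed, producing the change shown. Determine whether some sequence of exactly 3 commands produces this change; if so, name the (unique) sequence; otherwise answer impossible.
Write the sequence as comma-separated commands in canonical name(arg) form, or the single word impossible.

move(2), turn(right), back(3)

key: order matters: swapping move(2) and back(3) lands elsewhere
t0: x=1 y=1 heading=east
[1] after move(2): x=3 y=1 heading=east
[2] after turn(right): x=3 y=1 heading=south
[3] after back(3): x=3 y=4 heading=south
no rival 3-sequence matches.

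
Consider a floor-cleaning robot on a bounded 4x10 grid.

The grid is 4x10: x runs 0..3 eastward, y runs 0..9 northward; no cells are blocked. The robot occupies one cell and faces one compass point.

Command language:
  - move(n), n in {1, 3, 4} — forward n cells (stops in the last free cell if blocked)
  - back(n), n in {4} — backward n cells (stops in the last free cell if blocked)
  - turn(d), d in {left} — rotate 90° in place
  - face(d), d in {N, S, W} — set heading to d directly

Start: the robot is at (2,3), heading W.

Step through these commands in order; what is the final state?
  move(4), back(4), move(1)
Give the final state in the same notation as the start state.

initial: at (2,3), heading W
1. move(4) → at (0,3), heading W
2. back(4) → at (3,3), heading W
3. move(1) → at (2,3), heading W

at (2,3), heading W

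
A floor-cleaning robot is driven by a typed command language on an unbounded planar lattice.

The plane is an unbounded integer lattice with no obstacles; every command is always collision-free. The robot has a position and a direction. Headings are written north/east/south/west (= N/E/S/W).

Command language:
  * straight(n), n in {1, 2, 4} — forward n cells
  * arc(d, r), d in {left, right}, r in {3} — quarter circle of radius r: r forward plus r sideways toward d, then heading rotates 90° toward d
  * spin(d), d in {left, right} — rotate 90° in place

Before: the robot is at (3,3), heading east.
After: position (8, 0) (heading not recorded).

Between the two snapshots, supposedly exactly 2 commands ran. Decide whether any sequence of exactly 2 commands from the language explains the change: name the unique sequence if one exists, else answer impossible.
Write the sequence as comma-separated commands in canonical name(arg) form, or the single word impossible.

straight(2), arc(right, 3)

key: running arc(right, 3) before straight(2) would end elsewhere — order is forced
t0: at (3,3), heading east
1. straight(2) → at (5,3), heading east
2. arc(right, 3) → at (8,0), heading south
all 49 alternatives checked — unique.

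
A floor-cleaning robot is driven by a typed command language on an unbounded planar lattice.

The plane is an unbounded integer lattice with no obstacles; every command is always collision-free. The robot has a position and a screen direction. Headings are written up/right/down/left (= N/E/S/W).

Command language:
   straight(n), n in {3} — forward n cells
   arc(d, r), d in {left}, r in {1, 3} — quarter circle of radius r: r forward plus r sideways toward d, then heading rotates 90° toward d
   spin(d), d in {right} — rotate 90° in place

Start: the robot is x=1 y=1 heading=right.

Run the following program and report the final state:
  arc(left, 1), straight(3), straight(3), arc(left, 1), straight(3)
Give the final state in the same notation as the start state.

t0: x=1 y=1 heading=right
[1] after arc(left, 1): x=2 y=2 heading=up
[2] after straight(3): x=2 y=5 heading=up
[3] after straight(3): x=2 y=8 heading=up
[4] after arc(left, 1): x=1 y=9 heading=left
[5] after straight(3): x=-2 y=9 heading=left

x=-2 y=9 heading=left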